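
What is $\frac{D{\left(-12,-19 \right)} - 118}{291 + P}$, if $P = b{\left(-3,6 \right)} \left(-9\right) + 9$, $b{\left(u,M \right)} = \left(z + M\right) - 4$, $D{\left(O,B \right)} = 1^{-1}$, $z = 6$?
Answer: $- \frac{39}{76} \approx -0.51316$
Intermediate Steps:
$D{\left(O,B \right)} = 1$
$b{\left(u,M \right)} = 2 + M$ ($b{\left(u,M \right)} = \left(6 + M\right) - 4 = 2 + M$)
$P = -63$ ($P = \left(2 + 6\right) \left(-9\right) + 9 = 8 \left(-9\right) + 9 = -72 + 9 = -63$)
$\frac{D{\left(-12,-19 \right)} - 118}{291 + P} = \frac{1 - 118}{291 - 63} = - \frac{117}{228} = \left(-117\right) \frac{1}{228} = - \frac{39}{76}$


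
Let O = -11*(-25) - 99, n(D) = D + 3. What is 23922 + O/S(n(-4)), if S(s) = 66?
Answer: 71774/3 ≈ 23925.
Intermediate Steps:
n(D) = 3 + D
O = 176 (O = 275 - 99 = 176)
23922 + O/S(n(-4)) = 23922 + 176/66 = 23922 + 176*(1/66) = 23922 + 8/3 = 71774/3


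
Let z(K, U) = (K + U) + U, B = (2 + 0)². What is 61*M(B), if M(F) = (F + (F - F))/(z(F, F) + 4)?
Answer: 61/4 ≈ 15.250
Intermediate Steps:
B = 4 (B = 2² = 4)
z(K, U) = K + 2*U
M(F) = F/(4 + 3*F) (M(F) = (F + (F - F))/((F + 2*F) + 4) = (F + 0)/(3*F + 4) = F/(4 + 3*F))
61*M(B) = 61*(4/(4 + 3*4)) = 61*(4/(4 + 12)) = 61*(4/16) = 61*(4*(1/16)) = 61*(¼) = 61/4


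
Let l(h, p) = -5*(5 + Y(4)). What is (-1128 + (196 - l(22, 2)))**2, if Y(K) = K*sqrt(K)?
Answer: 751689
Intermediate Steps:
Y(K) = K**(3/2)
l(h, p) = -65 (l(h, p) = -5*(5 + 4**(3/2)) = -5*(5 + 8) = -5*13 = -65)
(-1128 + (196 - l(22, 2)))**2 = (-1128 + (196 - 1*(-65)))**2 = (-1128 + (196 + 65))**2 = (-1128 + 261)**2 = (-867)**2 = 751689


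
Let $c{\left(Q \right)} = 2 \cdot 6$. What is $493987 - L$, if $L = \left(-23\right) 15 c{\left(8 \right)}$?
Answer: $498127$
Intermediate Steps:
$c{\left(Q \right)} = 12$
$L = -4140$ ($L = \left(-23\right) 15 \cdot 12 = \left(-345\right) 12 = -4140$)
$493987 - L = 493987 - -4140 = 493987 + 4140 = 498127$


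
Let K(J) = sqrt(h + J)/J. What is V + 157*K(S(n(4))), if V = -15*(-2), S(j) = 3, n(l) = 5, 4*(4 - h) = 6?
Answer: 30 + 157*sqrt(22)/6 ≈ 152.73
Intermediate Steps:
h = 5/2 (h = 4 - 1/4*6 = 4 - 3/2 = 5/2 ≈ 2.5000)
V = 30
K(J) = sqrt(5/2 + J)/J
V + 157*K(S(n(4))) = 30 + 157*((1/2)*sqrt(10 + 4*3)/3) = 30 + 157*((1/2)*(1/3)*sqrt(10 + 12)) = 30 + 157*((1/2)*(1/3)*sqrt(22)) = 30 + 157*(sqrt(22)/6) = 30 + 157*sqrt(22)/6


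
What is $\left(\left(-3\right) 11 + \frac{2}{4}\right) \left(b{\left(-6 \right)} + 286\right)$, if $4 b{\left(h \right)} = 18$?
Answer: $- \frac{37765}{4} \approx -9441.3$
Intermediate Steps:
$b{\left(h \right)} = \frac{9}{2}$ ($b{\left(h \right)} = \frac{1}{4} \cdot 18 = \frac{9}{2}$)
$\left(\left(-3\right) 11 + \frac{2}{4}\right) \left(b{\left(-6 \right)} + 286\right) = \left(\left(-3\right) 11 + \frac{2}{4}\right) \left(\frac{9}{2} + 286\right) = \left(-33 + 2 \cdot \frac{1}{4}\right) \frac{581}{2} = \left(-33 + \frac{1}{2}\right) \frac{581}{2} = \left(- \frac{65}{2}\right) \frac{581}{2} = - \frac{37765}{4}$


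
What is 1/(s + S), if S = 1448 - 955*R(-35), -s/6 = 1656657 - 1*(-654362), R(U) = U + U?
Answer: -1/13797816 ≈ -7.2475e-8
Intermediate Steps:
R(U) = 2*U
s = -13866114 (s = -6*(1656657 - 1*(-654362)) = -6*(1656657 + 654362) = -6*2311019 = -13866114)
S = 68298 (S = 1448 - 1910*(-35) = 1448 - 955*(-70) = 1448 + 66850 = 68298)
1/(s + S) = 1/(-13866114 + 68298) = 1/(-13797816) = -1/13797816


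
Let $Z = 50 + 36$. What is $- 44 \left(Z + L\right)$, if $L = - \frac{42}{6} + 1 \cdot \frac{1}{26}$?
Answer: $- \frac{45210}{13} \approx -3477.7$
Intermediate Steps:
$Z = 86$
$L = - \frac{181}{26}$ ($L = \left(-42\right) \frac{1}{6} + 1 \cdot \frac{1}{26} = -7 + \frac{1}{26} = - \frac{181}{26} \approx -6.9615$)
$- 44 \left(Z + L\right) = - 44 \left(86 - \frac{181}{26}\right) = \left(-44\right) \frac{2055}{26} = - \frac{45210}{13}$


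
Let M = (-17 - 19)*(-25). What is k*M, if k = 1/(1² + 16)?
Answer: 900/17 ≈ 52.941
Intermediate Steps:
k = 1/17 (k = 1/(1 + 16) = 1/17 ≈ 0.058824)
M = 900 (M = -36*(-25) = 900)
k*M = (1/17)*900 = 900/17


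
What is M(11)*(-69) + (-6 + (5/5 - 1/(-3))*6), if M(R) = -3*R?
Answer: 2279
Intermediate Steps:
M(11)*(-69) + (-6 + (5/5 - 1/(-3))*6) = -3*11*(-69) + (-6 + (5/5 - 1/(-3))*6) = -33*(-69) + (-6 + (5*(⅕) - 1*(-⅓))*6) = 2277 + (-6 + (1 + ⅓)*6) = 2277 + (-6 + (4/3)*6) = 2277 + (-6 + 8) = 2277 + 2 = 2279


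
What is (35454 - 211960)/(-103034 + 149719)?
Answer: -176506/46685 ≈ -3.7808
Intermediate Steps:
(35454 - 211960)/(-103034 + 149719) = -176506/46685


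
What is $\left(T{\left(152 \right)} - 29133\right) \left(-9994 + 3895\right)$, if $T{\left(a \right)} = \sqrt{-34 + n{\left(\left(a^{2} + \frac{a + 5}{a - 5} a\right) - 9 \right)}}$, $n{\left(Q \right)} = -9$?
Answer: $177682167 - 6099 i \sqrt{43} \approx 1.7768 \cdot 10^{8} - 39994.0 i$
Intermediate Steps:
$T{\left(a \right)} = i \sqrt{43}$ ($T{\left(a \right)} = \sqrt{-34 - 9} = \sqrt{-43} = i \sqrt{43}$)
$\left(T{\left(152 \right)} - 29133\right) \left(-9994 + 3895\right) = \left(i \sqrt{43} - 29133\right) \left(-9994 + 3895\right) = \left(-29133 + i \sqrt{43}\right) \left(-6099\right) = 177682167 - 6099 i \sqrt{43}$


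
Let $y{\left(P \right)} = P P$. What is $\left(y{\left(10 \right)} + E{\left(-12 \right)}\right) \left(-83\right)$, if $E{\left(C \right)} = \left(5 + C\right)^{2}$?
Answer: $-12367$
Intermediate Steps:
$y{\left(P \right)} = P^{2}$
$\left(y{\left(10 \right)} + E{\left(-12 \right)}\right) \left(-83\right) = \left(10^{2} + \left(5 - 12\right)^{2}\right) \left(-83\right) = \left(100 + \left(-7\right)^{2}\right) \left(-83\right) = \left(100 + 49\right) \left(-83\right) = 149 \left(-83\right) = -12367$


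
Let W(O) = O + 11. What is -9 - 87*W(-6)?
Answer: -444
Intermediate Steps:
W(O) = 11 + O
-9 - 87*W(-6) = -9 - 87*(11 - 6) = -9 - 87*5 = -9 - 435 = -444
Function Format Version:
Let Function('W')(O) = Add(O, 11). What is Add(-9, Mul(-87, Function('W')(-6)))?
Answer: -444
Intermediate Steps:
Function('W')(O) = Add(11, O)
Add(-9, Mul(-87, Function('W')(-6))) = Add(-9, Mul(-87, Add(11, -6))) = Add(-9, Mul(-87, 5)) = Add(-9, -435) = -444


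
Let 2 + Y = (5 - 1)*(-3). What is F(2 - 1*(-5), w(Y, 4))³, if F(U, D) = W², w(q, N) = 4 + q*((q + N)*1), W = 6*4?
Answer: 191102976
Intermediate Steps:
Y = -14 (Y = -2 + (5 - 1)*(-3) = -2 + 4*(-3) = -2 - 12 = -14)
W = 24
w(q, N) = 4 + q*(N + q) (w(q, N) = 4 + q*((N + q)*1) = 4 + q*(N + q))
F(U, D) = 576 (F(U, D) = 24² = 576)
F(2 - 1*(-5), w(Y, 4))³ = 576³ = 191102976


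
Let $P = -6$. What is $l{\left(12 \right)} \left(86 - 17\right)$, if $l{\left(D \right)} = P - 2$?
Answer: $-552$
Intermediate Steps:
$l{\left(D \right)} = -8$ ($l{\left(D \right)} = -6 - 2 = -8$)
$l{\left(12 \right)} \left(86 - 17\right) = - 8 \left(86 - 17\right) = \left(-8\right) 69 = -552$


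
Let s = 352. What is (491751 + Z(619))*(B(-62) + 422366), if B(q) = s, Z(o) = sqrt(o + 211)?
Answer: 207871999218 + 422718*sqrt(830) ≈ 2.0788e+11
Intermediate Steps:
Z(o) = sqrt(211 + o)
B(q) = 352
(491751 + Z(619))*(B(-62) + 422366) = (491751 + sqrt(211 + 619))*(352 + 422366) = (491751 + sqrt(830))*422718 = 207871999218 + 422718*sqrt(830)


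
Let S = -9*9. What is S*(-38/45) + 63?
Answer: 657/5 ≈ 131.40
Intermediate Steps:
S = -81
S*(-38/45) + 63 = -(-3078)/45 + 63 = -81*(-38/45) + 63 = 342/5 + 63 = 657/5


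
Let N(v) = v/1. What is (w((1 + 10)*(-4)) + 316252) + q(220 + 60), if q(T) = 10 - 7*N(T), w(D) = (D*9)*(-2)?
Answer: 315094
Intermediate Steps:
N(v) = v (N(v) = v*1 = v)
w(D) = -18*D (w(D) = (9*D)*(-2) = -18*D)
q(T) = 10 - 7*T
(w((1 + 10)*(-4)) + 316252) + q(220 + 60) = (-18*(1 + 10)*(-4) + 316252) + (10 - 7*(220 + 60)) = (-198*(-4) + 316252) + (10 - 7*280) = (-18*(-44) + 316252) + (10 - 1960) = (792 + 316252) - 1950 = 317044 - 1950 = 315094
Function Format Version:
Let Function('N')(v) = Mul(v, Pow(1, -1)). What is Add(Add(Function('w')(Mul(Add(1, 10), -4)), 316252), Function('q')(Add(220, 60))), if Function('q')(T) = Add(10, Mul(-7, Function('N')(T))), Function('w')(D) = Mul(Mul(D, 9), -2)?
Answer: 315094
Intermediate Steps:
Function('N')(v) = v (Function('N')(v) = Mul(v, 1) = v)
Function('w')(D) = Mul(-18, D) (Function('w')(D) = Mul(Mul(9, D), -2) = Mul(-18, D))
Function('q')(T) = Add(10, Mul(-7, T))
Add(Add(Function('w')(Mul(Add(1, 10), -4)), 316252), Function('q')(Add(220, 60))) = Add(Add(Mul(-18, Mul(Add(1, 10), -4)), 316252), Add(10, Mul(-7, Add(220, 60)))) = Add(Add(Mul(-18, Mul(11, -4)), 316252), Add(10, Mul(-7, 280))) = Add(Add(Mul(-18, -44), 316252), Add(10, -1960)) = Add(Add(792, 316252), -1950) = Add(317044, -1950) = 315094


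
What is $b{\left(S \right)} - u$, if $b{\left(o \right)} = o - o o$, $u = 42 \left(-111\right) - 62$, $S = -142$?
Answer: $-15582$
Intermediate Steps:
$u = -4724$ ($u = -4662 - 62 = -4724$)
$b{\left(o \right)} = o - o^{2}$
$b{\left(S \right)} - u = - 142 \left(1 - -142\right) - -4724 = - 142 \left(1 + 142\right) + 4724 = \left(-142\right) 143 + 4724 = -20306 + 4724 = -15582$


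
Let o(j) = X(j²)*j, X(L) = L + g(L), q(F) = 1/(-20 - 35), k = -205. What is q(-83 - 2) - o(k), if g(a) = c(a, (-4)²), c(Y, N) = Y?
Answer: 947663749/55 ≈ 1.7230e+7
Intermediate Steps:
g(a) = a
q(F) = -1/55 (q(F) = 1/(-55) = -1/55)
X(L) = 2*L (X(L) = L + L = 2*L)
o(j) = 2*j³ (o(j) = (2*j²)*j = 2*j³)
q(-83 - 2) - o(k) = -1/55 - 2*(-205)³ = -1/55 - 2*(-8615125) = -1/55 - 1*(-17230250) = -1/55 + 17230250 = 947663749/55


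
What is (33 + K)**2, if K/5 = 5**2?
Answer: 24964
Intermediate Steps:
K = 125 (K = 5*5**2 = 5*25 = 125)
(33 + K)**2 = (33 + 125)**2 = 158**2 = 24964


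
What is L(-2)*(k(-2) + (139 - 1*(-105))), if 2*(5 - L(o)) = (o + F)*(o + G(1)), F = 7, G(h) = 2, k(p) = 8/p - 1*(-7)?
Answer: 1235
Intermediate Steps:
k(p) = 7 + 8/p (k(p) = 8/p + 7 = 7 + 8/p)
L(o) = 5 - (2 + o)*(7 + o)/2 (L(o) = 5 - (o + 7)*(o + 2)/2 = 5 - (7 + o)*(2 + o)/2 = 5 - (2 + o)*(7 + o)/2)
L(-2)*(k(-2) + (139 - 1*(-105))) = (-2 - 9/2*(-2) - 1/2*(-2)**2)*((7 + 8/(-2)) + (139 - 1*(-105))) = (-2 + 9 - 1/2*4)*((7 + 8*(-1/2)) + (139 + 105)) = (-2 + 9 - 2)*((7 - 4) + 244) = 5*(3 + 244) = 5*247 = 1235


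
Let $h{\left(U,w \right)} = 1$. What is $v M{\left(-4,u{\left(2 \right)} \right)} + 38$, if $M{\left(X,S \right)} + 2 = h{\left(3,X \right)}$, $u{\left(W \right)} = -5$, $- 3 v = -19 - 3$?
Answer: $\frac{92}{3} \approx 30.667$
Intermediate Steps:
$v = \frac{22}{3}$ ($v = - \frac{-19 - 3}{3} = \left(- \frac{1}{3}\right) \left(-22\right) = \frac{22}{3} \approx 7.3333$)
$M{\left(X,S \right)} = -1$ ($M{\left(X,S \right)} = -2 + 1 = -1$)
$v M{\left(-4,u{\left(2 \right)} \right)} + 38 = \frac{22}{3} \left(-1\right) + 38 = - \frac{22}{3} + 38 = \frac{92}{3}$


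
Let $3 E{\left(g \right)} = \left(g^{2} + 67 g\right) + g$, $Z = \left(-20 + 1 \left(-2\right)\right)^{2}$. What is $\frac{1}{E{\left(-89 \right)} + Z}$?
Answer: $\frac{1}{1107} \approx 0.00090334$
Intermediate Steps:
$Z = 484$ ($Z = \left(-20 - 2\right)^{2} = \left(-22\right)^{2} = 484$)
$E{\left(g \right)} = \frac{g^{2}}{3} + \frac{68 g}{3}$ ($E{\left(g \right)} = \frac{\left(g^{2} + 67 g\right) + g}{3} = \frac{g^{2} + 68 g}{3} = \frac{g^{2}}{3} + \frac{68 g}{3}$)
$\frac{1}{E{\left(-89 \right)} + Z} = \frac{1}{\frac{1}{3} \left(-89\right) \left(68 - 89\right) + 484} = \frac{1}{\frac{1}{3} \left(-89\right) \left(-21\right) + 484} = \frac{1}{623 + 484} = \frac{1}{1107}$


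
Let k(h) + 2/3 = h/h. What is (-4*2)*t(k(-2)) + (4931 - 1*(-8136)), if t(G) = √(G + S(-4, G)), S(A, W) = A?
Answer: 13067 - 8*I*√33/3 ≈ 13067.0 - 15.319*I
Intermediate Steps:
k(h) = ⅓ (k(h) = -⅔ + h/h = -⅔ + 1 = ⅓)
t(G) = √(-4 + G) (t(G) = √(G - 4) = √(-4 + G))
(-4*2)*t(k(-2)) + (4931 - 1*(-8136)) = (-4*2)*√(-4 + ⅓) + (4931 - 1*(-8136)) = -8*I*√33/3 + (4931 + 8136) = -8*I*√33/3 + 13067 = 13067 - 8*I*√33/3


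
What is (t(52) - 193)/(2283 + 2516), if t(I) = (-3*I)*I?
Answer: -8305/4799 ≈ -1.7306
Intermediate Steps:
t(I) = -3*I²
(t(52) - 193)/(2283 + 2516) = (-3*52² - 193)/(2283 + 2516) = (-3*2704 - 193)/4799 = (-8112 - 193)*(1/4799) = -8305*1/4799 = -8305/4799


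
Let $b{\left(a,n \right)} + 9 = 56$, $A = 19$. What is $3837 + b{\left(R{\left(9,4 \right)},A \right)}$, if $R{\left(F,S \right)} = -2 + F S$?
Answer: $3884$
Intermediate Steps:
$b{\left(a,n \right)} = 47$ ($b{\left(a,n \right)} = -9 + 56 = 47$)
$3837 + b{\left(R{\left(9,4 \right)},A \right)} = 3837 + 47 = 3884$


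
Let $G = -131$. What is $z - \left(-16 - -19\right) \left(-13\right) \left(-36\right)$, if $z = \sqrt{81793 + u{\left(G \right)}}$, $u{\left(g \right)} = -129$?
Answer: $-1404 + 16 \sqrt{319} \approx -1118.2$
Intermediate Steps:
$z = 16 \sqrt{319}$ ($z = \sqrt{81793 - 129} = \sqrt{81664} = 16 \sqrt{319} \approx 285.77$)
$z - \left(-16 - -19\right) \left(-13\right) \left(-36\right) = 16 \sqrt{319} - \left(-16 - -19\right) \left(-13\right) \left(-36\right) = 16 \sqrt{319} - \left(-16 + 19\right) \left(-13\right) \left(-36\right) = 16 \sqrt{319} - 3 \left(-13\right) \left(-36\right) = 16 \sqrt{319} - \left(-39\right) \left(-36\right) = 16 \sqrt{319} - 1404 = -1404 + 16 \sqrt{319}$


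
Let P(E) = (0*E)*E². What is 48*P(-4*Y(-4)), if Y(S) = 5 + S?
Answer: 0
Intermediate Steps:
P(E) = 0 (P(E) = 0*E² = 0)
48*P(-4*Y(-4)) = 48*0 = 0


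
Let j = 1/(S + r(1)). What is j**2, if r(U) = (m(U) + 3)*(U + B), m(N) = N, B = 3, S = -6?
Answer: 1/100 ≈ 0.010000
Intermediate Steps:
r(U) = (3 + U)**2 (r(U) = (U + 3)*(U + 3) = (3 + U)*(3 + U) = (3 + U)**2)
j = 1/10 (j = 1/(-6 + (9 + 1**2 + 6*1)) = 1/(-6 + (9 + 1 + 6)) = 1/(-6 + 16) = 1/10 ≈ 0.10000)
j**2 = (1/10)**2 = 1/100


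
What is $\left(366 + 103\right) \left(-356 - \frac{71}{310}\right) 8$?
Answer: $- \frac{207168556}{155} \approx -1.3366 \cdot 10^{6}$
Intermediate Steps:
$\left(366 + 103\right) \left(-356 - \frac{71}{310}\right) 8 = 469 \left(-356 - \frac{71}{310}\right) 8 = 469 \left(- \frac{110431}{310}\right) 8 = \left(- \frac{51792139}{310}\right) 8 = - \frac{207168556}{155}$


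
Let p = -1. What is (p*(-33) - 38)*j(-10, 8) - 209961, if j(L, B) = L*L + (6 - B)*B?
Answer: -210381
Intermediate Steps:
j(L, B) = L**2 + B*(6 - B)
(p*(-33) - 38)*j(-10, 8) - 209961 = (-1*(-33) - 38)*((-10)**2 - 1*8**2 + 6*8) - 209961 = (33 - 38)*(100 - 1*64 + 48) - 209961 = -5*(100 - 64 + 48) - 209961 = -5*84 - 209961 = -420 - 209961 = -210381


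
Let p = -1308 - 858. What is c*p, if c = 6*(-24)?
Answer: 311904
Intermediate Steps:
c = -144
p = -2166
c*p = -144*(-2166) = 311904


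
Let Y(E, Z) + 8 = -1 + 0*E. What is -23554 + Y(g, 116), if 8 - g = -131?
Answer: -23563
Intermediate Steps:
g = 139 (g = 8 - 1*(-131) = 8 + 131 = 139)
Y(E, Z) = -9 (Y(E, Z) = -8 + (-1 + 0*E) = -8 + (-1 + 0) = -8 - 1 = -9)
-23554 + Y(g, 116) = -23554 - 9 = -23563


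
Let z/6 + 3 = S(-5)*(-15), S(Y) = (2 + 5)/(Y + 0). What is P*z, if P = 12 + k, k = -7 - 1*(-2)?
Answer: 756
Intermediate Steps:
k = -5 (k = -7 + 2 = -5)
S(Y) = 7/Y
P = 7 (P = 12 - 5 = 7)
z = 108 (z = -18 + 6*((7/(-5))*(-15)) = -18 + 6*((7*(-⅕))*(-15)) = -18 + 6*(-7/5*(-15)) = -18 + 6*21 = -18 + 126 = 108)
P*z = 7*108 = 756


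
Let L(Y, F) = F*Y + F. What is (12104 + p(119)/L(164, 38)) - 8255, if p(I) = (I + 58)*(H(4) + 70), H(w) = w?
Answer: 4024388/1045 ≈ 3851.1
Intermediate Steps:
L(Y, F) = F + F*Y
p(I) = 4292 + 74*I (p(I) = (I + 58)*(4 + 70) = (58 + I)*74 = 4292 + 74*I)
(12104 + p(119)/L(164, 38)) - 8255 = (12104 + (4292 + 74*119)/((38*(1 + 164)))) - 8255 = (12104 + (4292 + 8806)/((38*165))) - 8255 = (12104 + 13098/6270) - 8255 = (12104 + 13098*(1/6270)) - 8255 = (12104 + 2183/1045) - 8255 = 12650863/1045 - 8255 = 4024388/1045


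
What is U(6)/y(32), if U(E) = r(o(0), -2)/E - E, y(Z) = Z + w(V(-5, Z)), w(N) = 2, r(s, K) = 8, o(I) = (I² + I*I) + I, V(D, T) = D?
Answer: -7/51 ≈ -0.13725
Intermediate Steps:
o(I) = I + 2*I² (o(I) = (I² + I²) + I = 2*I² + I = I + 2*I²)
y(Z) = 2 + Z (y(Z) = Z + 2 = 2 + Z)
U(E) = -E + 8/E (U(E) = 8/E - E = -E + 8/E)
U(6)/y(32) = (-1*6 + 8/6)/(2 + 32) = (-6 + 8*(⅙))/34 = (-6 + 4/3)*(1/34) = -14/3*1/34 = -7/51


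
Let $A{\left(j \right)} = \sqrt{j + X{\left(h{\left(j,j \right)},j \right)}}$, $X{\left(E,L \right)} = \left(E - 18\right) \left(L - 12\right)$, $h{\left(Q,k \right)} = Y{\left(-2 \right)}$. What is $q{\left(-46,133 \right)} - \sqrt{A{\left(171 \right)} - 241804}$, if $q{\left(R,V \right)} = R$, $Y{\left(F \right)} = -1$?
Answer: $-46 - \sqrt{-241804 + 5 i \sqrt{114}} \approx -46.054 - 491.74 i$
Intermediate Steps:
$h{\left(Q,k \right)} = -1$
$X{\left(E,L \right)} = \left(-18 + E\right) \left(-12 + L\right)$
$A{\left(j \right)} = \sqrt{228 - 18 j}$ ($A{\left(j \right)} = \sqrt{j - \left(-228 + 19 j\right)} = \sqrt{228 - 18 j}$)
$q{\left(-46,133 \right)} - \sqrt{A{\left(171 \right)} - 241804} = -46 - \sqrt{\sqrt{228 - 3078} - 241804} = -46 - \sqrt{\sqrt{-2850} - 241804} = -46 - \sqrt{5 i \sqrt{114} - 241804} = -46 - \sqrt{-241804 + 5 i \sqrt{114}}$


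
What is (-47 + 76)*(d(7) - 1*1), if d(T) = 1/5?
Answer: -116/5 ≈ -23.200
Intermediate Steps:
d(T) = ⅕
(-47 + 76)*(d(7) - 1*1) = (-47 + 76)*(⅕ - 1*1) = 29*(⅕ - 1) = 29*(-⅘) = -116/5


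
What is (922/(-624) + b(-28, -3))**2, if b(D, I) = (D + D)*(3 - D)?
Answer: 293864820649/97344 ≈ 3.0188e+6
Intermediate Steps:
b(D, I) = 2*D*(3 - D) (b(D, I) = (2*D)*(3 - D) = 2*D*(3 - D))
(922/(-624) + b(-28, -3))**2 = (922/(-624) + 2*(-28)*(3 - 1*(-28)))**2 = (922*(-1/624) + 2*(-28)*(3 + 28))**2 = (-461/312 + 2*(-28)*31)**2 = (-461/312 - 1736)**2 = (-542093/312)**2 = 293864820649/97344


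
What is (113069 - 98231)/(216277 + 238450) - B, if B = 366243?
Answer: -166540565823/454727 ≈ -3.6624e+5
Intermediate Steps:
(113069 - 98231)/(216277 + 238450) - B = (113069 - 98231)/(216277 + 238450) - 1*366243 = 14838/454727 - 366243 = -166540565823/454727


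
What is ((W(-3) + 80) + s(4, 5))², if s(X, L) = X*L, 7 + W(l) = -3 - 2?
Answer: 7744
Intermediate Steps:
W(l) = -12 (W(l) = -7 + (-3 - 2) = -7 - 5 = -12)
s(X, L) = L*X
((W(-3) + 80) + s(4, 5))² = ((-12 + 80) + 5*4)² = (68 + 20)² = 88² = 7744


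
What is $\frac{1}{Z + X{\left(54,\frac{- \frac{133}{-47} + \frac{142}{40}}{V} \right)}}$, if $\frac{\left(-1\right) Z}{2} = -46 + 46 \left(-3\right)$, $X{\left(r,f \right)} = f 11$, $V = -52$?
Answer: $\frac{48880}{17921873} \approx 0.0027274$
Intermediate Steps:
$X{\left(r,f \right)} = 11 f$
$Z = 368$ ($Z = - 2 \left(-46 + 46 \left(-3\right)\right) = - 2 \left(-46 - 138\right) = \left(-2\right) \left(-184\right) = 368$)
$\frac{1}{Z + X{\left(54,\frac{- \frac{133}{-47} + \frac{142}{40}}{V} \right)}} = \frac{1}{368 + 11 \frac{- \frac{133}{-47} + \frac{142}{40}}{-52}} = \frac{1}{368 + 11 \left(\left(-133\right) \left(- \frac{1}{47}\right) + 142 \cdot \frac{1}{40}\right) \left(- \frac{1}{52}\right)} = \frac{1}{368 + 11 \left(\frac{133}{47} + \frac{71}{20}\right) \left(- \frac{1}{52}\right)} = \frac{1}{368 + 11 \cdot \frac{5997}{940} \left(- \frac{1}{52}\right)} = \frac{1}{368 + 11 \left(- \frac{5997}{48880}\right)} = \frac{1}{368 - \frac{65967}{48880}} = \frac{1}{\frac{17921873}{48880}} = \frac{48880}{17921873}$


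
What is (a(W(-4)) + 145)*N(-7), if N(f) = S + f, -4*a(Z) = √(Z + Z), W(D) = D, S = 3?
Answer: -580 + 2*I*√2 ≈ -580.0 + 2.8284*I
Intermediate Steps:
a(Z) = -√2*√Z/4 (a(Z) = -√(Z + Z)/4 = -√2*√Z/4)
N(f) = 3 + f
(a(W(-4)) + 145)*N(-7) = (-√2*√(-4)/4 + 145)*(3 - 7) = (-√2*2*I/4 + 145)*(-4) = (-I*√2/2 + 145)*(-4) = (145 - I*√2/2)*(-4) = -580 + 2*I*√2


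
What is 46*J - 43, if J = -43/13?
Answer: -2537/13 ≈ -195.15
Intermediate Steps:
J = -43/13 (J = -43*1/13 = -43/13 ≈ -3.3077)
46*J - 43 = 46*(-43/13) - 43 = -1978/13 - 43 = -2537/13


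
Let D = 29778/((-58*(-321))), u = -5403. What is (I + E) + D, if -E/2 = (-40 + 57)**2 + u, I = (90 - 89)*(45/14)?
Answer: 444533893/43442 ≈ 10233.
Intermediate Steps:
D = 4963/3103 (D = 29778/18618 = 29778*(1/18618) = 4963/3103 ≈ 1.5994)
I = 45/14 (I = 1*(45*(1/14)) = 1*(45/14) = 45/14 ≈ 3.2143)
E = 10228 (E = -2*((-40 + 57)**2 - 5403) = -2*(17**2 - 5403) = -2*(289 - 5403) = -2*(-5114) = 10228)
(I + E) + D = (45/14 + 10228) + 4963/3103 = 143237/14 + 4963/3103 = 444533893/43442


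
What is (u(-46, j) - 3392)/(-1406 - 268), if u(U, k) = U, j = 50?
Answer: 191/93 ≈ 2.0538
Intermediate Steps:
(u(-46, j) - 3392)/(-1406 - 268) = (-46 - 3392)/(-1406 - 268) = -3438/(-1674) = -3438*(-1/1674) = 191/93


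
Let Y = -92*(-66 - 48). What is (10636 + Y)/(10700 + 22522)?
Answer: 10562/16611 ≈ 0.63584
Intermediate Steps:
Y = 10488 (Y = -92*(-114) = 10488)
(10636 + Y)/(10700 + 22522) = (10636 + 10488)/(10700 + 22522) = 21124/33222 = 21124*(1/33222) = 10562/16611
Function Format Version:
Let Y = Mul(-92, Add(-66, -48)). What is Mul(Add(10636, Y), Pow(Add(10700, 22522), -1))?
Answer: Rational(10562, 16611) ≈ 0.63584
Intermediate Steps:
Y = 10488 (Y = Mul(-92, -114) = 10488)
Mul(Add(10636, Y), Pow(Add(10700, 22522), -1)) = Mul(Add(10636, 10488), Pow(Add(10700, 22522), -1)) = Mul(21124, Pow(33222, -1)) = Mul(21124, Rational(1, 33222)) = Rational(10562, 16611)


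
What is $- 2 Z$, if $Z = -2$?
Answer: $4$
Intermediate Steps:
$- 2 Z = \left(-2\right) \left(-2\right) = 4$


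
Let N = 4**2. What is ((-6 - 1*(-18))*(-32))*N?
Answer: -6144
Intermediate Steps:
N = 16
((-6 - 1*(-18))*(-32))*N = ((-6 - 1*(-18))*(-32))*16 = ((-6 + 18)*(-32))*16 = (12*(-32))*16 = -384*16 = -6144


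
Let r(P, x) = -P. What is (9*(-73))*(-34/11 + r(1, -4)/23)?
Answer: 521001/253 ≈ 2059.3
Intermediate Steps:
(9*(-73))*(-34/11 + r(1, -4)/23) = (9*(-73))*(-34/11 - 1*1/23) = -657*(-34*1/11 - 1*1/23) = -657*(-34/11 - 1/23) = -657*(-793/253) = 521001/253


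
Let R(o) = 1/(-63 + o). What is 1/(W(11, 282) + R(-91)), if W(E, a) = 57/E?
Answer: 154/797 ≈ 0.19322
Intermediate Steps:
1/(W(11, 282) + R(-91)) = 1/(57/11 + 1/(-63 - 91)) = 1/(57*(1/11) + 1/(-154)) = 1/(57/11 - 1/154) = 1/(797/154) = 154/797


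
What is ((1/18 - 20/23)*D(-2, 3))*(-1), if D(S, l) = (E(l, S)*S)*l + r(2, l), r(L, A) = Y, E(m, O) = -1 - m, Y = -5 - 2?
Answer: 5729/414 ≈ 13.838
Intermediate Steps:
Y = -7
r(L, A) = -7
D(S, l) = -7 + S*l*(-1 - l) (D(S, l) = ((-1 - l)*S)*l - 7 = (S*(-1 - l))*l - 7 = S*l*(-1 - l) - 7 = -7 + S*l*(-1 - l))
((1/18 - 20/23)*D(-2, 3))*(-1) = ((1/18 - 20/23)*(-7 - 1*(-2)*3*(1 + 3)))*(-1) = ((1*(1/18) - 20*1/23)*(-7 - 1*(-2)*3*4))*(-1) = ((1/18 - 20/23)*(-7 + 24))*(-1) = -337/414*17*(-1) = -5729/414*(-1) = 5729/414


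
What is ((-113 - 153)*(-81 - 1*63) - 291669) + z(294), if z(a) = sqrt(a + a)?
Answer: -253365 + 14*sqrt(3) ≈ -2.5334e+5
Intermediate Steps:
z(a) = sqrt(2)*sqrt(a) (z(a) = sqrt(2*a) = sqrt(2)*sqrt(a))
((-113 - 153)*(-81 - 1*63) - 291669) + z(294) = ((-113 - 153)*(-81 - 1*63) - 291669) + sqrt(2)*sqrt(294) = (-266*(-81 - 63) - 291669) + sqrt(2)*(7*sqrt(6)) = (-266*(-144) - 291669) + 14*sqrt(3) = (38304 - 291669) + 14*sqrt(3) = -253365 + 14*sqrt(3)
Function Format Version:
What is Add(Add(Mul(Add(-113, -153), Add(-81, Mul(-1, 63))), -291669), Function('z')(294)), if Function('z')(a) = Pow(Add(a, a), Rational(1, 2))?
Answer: Add(-253365, Mul(14, Pow(3, Rational(1, 2)))) ≈ -2.5334e+5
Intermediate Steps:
Function('z')(a) = Mul(Pow(2, Rational(1, 2)), Pow(a, Rational(1, 2))) (Function('z')(a) = Pow(Mul(2, a), Rational(1, 2)) = Mul(Pow(2, Rational(1, 2)), Pow(a, Rational(1, 2))))
Add(Add(Mul(Add(-113, -153), Add(-81, Mul(-1, 63))), -291669), Function('z')(294)) = Add(Add(Mul(Add(-113, -153), Add(-81, Mul(-1, 63))), -291669), Mul(Pow(2, Rational(1, 2)), Pow(294, Rational(1, 2)))) = Add(Add(Mul(-266, Add(-81, -63)), -291669), Mul(Pow(2, Rational(1, 2)), Mul(7, Pow(6, Rational(1, 2))))) = Add(Add(Mul(-266, -144), -291669), Mul(14, Pow(3, Rational(1, 2)))) = Add(Add(38304, -291669), Mul(14, Pow(3, Rational(1, 2)))) = Add(-253365, Mul(14, Pow(3, Rational(1, 2))))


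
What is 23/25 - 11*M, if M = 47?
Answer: -12902/25 ≈ -516.08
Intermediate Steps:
23/25 - 11*M = 23/25 - 11*47 = 23*(1/25) - 517 = 23/25 - 517 = -12902/25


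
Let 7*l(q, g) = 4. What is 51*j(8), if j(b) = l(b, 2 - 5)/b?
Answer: 51/14 ≈ 3.6429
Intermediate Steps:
l(q, g) = 4/7 (l(q, g) = (⅐)*4 = 4/7)
j(b) = 4/(7*b)
51*j(8) = 51*((4/7)/8) = 51*((4/7)*(⅛)) = 51*(1/14) = 51/14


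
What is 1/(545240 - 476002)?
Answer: 1/69238 ≈ 1.4443e-5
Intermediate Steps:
1/(545240 - 476002) = 1/69238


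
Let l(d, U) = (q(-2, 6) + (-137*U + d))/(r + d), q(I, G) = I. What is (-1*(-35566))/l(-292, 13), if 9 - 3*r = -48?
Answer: 9709518/2075 ≈ 4679.3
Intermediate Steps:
r = 19 (r = 3 - ⅓*(-48) = 3 + 16 = 19)
l(d, U) = (-2 + d - 137*U)/(19 + d) (l(d, U) = (-2 + (-137*U + d))/(19 + d) = (-2 + (d - 137*U))/(19 + d) = (-2 + d - 137*U)/(19 + d))
(-1*(-35566))/l(-292, 13) = (-1*(-35566))/(((-2 - 292 - 137*13)/(19 - 292))) = 35566/(((-2 - 292 - 1781)/(-273))) = 35566/((-1/273*(-2075))) = 35566/(2075/273) = 35566*(273/2075) = 9709518/2075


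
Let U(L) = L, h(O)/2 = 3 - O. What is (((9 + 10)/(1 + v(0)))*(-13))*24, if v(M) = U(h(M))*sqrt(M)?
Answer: -5928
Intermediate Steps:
h(O) = 6 - 2*O (h(O) = 2*(3 - O) = 6 - 2*O)
v(M) = sqrt(M)*(6 - 2*M) (v(M) = (6 - 2*M)*sqrt(M) = sqrt(M)*(6 - 2*M))
(((9 + 10)/(1 + v(0)))*(-13))*24 = (((9 + 10)/(1 + 2*sqrt(0)*(3 - 1*0)))*(-13))*24 = ((19/(1 + 2*0*(3 + 0)))*(-13))*24 = ((19/(1 + 2*0*3))*(-13))*24 = ((19/(1 + 0))*(-13))*24 = ((19/1)*(-13))*24 = ((19*1)*(-13))*24 = (19*(-13))*24 = -247*24 = -5928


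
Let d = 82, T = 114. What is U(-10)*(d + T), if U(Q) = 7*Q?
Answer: -13720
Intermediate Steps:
U(-10)*(d + T) = (7*(-10))*(82 + 114) = -70*196 = -13720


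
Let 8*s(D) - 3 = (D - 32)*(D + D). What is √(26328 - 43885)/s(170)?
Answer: 8*I*√17557/46923 ≈ 0.022591*I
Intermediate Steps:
s(D) = 3/8 + D*(-32 + D)/4 (s(D) = 3/8 + ((D - 32)*(D + D))/8 = 3/8 + ((-32 + D)*(2*D))/8 = 3/8 + (2*D*(-32 + D))/8 = 3/8 + D*(-32 + D)/4)
√(26328 - 43885)/s(170) = √(26328 - 43885)/(3/8 - 8*170 + (¼)*170²) = √(-17557)/(3/8 - 1360 + (¼)*28900) = (I*√17557)/(3/8 - 1360 + 7225) = (I*√17557)/(46923/8) = (I*√17557)*(8/46923) = 8*I*√17557/46923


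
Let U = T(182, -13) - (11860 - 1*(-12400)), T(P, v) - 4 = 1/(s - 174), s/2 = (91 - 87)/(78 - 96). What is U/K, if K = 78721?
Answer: -38081929/123591970 ≈ -0.30813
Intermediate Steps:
s = -4/9 (s = 2*((91 - 87)/(78 - 96)) = 2*(4/(-18)) = 2*(4*(-1/18)) = 2*(-2/9) = -4/9 ≈ -0.44444)
T(P, v) = 6271/1570 (T(P, v) = 4 + 1/(-4/9 - 174) = 4 + 1/(-1570/9) = 4 - 9/1570 = 6271/1570)
U = -38081929/1570 (U = 6271/1570 - (11860 - 1*(-12400)) = 6271/1570 - (11860 + 12400) = 6271/1570 - 1*24260 = 6271/1570 - 24260 = -38081929/1570 ≈ -24256.)
U/K = -38081929/1570/78721 = -38081929/1570*1/78721 = -38081929/123591970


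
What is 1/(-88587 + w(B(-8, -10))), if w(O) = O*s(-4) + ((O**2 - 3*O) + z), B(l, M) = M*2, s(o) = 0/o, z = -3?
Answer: -1/88130 ≈ -1.1347e-5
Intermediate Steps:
s(o) = 0
B(l, M) = 2*M
w(O) = -3 + O**2 - 3*O (w(O) = O*0 + ((O**2 - 3*O) - 3) = 0 + (-3 + O**2 - 3*O) = -3 + O**2 - 3*O)
1/(-88587 + w(B(-8, -10))) = 1/(-88587 + (-3 + (2*(-10))**2 - 6*(-10))) = 1/(-88587 + (-3 + (-20)**2 - 3*(-20))) = 1/(-88587 + (-3 + 400 + 60)) = 1/(-88587 + 457) = 1/(-88130) = -1/88130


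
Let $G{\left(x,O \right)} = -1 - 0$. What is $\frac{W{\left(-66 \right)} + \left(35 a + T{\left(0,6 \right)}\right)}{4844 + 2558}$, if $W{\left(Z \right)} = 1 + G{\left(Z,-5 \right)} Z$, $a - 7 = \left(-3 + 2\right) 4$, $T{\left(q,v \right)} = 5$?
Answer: $\frac{177}{7402} \approx 0.023912$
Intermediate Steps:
$a = 3$ ($a = 7 + \left(-3 + 2\right) 4 = 7 - 4 = 3$)
$G{\left(x,O \right)} = -1$ ($G{\left(x,O \right)} = -1 + 0 = -1$)
$W{\left(Z \right)} = 1 - Z$
$\frac{W{\left(-66 \right)} + \left(35 a + T{\left(0,6 \right)}\right)}{4844 + 2558} = \frac{\left(1 - -66\right) + \left(35 \cdot 3 + 5\right)}{4844 + 2558} = \frac{\left(1 + 66\right) + \left(105 + 5\right)}{7402} = \left(67 + 110\right) \frac{1}{7402} = 177 \cdot \frac{1}{7402} = \frac{177}{7402}$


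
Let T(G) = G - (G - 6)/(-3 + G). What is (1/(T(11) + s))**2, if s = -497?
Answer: 64/15155449 ≈ 4.2229e-6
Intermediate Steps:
T(G) = G - (-6 + G)/(-3 + G)
(1/(T(11) + s))**2 = (1/((6 + 11**2 - 4*11)/(-3 + 11) - 497))**2 = (1/((6 + 121 - 44)/8 - 497))**2 = (1/((1/8)*83 - 497))**2 = (1/(83/8 - 497))**2 = (1/(-3893/8))**2 = (-8/3893)**2 = 64/15155449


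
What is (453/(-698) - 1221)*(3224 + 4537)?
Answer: -6617890071/698 ≈ -9.4812e+6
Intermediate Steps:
(453/(-698) - 1221)*(3224 + 4537) = (453*(-1/698) - 1221)*7761 = (-453/698 - 1221)*7761 = -852711/698*7761 = -6617890071/698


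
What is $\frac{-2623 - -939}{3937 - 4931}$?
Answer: $\frac{842}{497} \approx 1.6942$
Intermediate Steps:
$\frac{-2623 - -939}{3937 - 4931} = \frac{-2623 + \left(961 - 22\right)}{-994} = \left(-2623 + 939\right) \left(- \frac{1}{994}\right) = \left(-1684\right) \left(- \frac{1}{994}\right) = \frac{842}{497}$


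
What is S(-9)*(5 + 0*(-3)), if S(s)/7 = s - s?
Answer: 0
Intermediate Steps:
S(s) = 0 (S(s) = 7*(s - s) = 7*0 = 0)
S(-9)*(5 + 0*(-3)) = 0*(5 + 0*(-3)) = 0*(5 + 0) = 0*5 = 0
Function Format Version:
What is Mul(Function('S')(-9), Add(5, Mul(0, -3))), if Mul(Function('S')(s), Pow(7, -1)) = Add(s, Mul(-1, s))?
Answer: 0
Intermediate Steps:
Function('S')(s) = 0 (Function('S')(s) = Mul(7, Add(s, Mul(-1, s))) = Mul(7, 0) = 0)
Mul(Function('S')(-9), Add(5, Mul(0, -3))) = Mul(0, Add(5, Mul(0, -3))) = Mul(0, Add(5, 0)) = Mul(0, 5) = 0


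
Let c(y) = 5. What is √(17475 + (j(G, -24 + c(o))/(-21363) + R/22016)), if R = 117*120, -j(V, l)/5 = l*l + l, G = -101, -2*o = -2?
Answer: √104865801080412585/2449624 ≈ 132.20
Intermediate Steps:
o = 1 (o = -½*(-2) = 1)
j(V, l) = -5*l - 5*l² (j(V, l) = -5*(l*l + l) = -5*(l² + l) = -5*(l + l²) = -5*l - 5*l²)
R = 14040
√(17475 + (j(G, -24 + c(o))/(-21363) + R/22016)) = √(17475 + (-5*(-24 + 5)*(1 + (-24 + 5))/(-21363) + 14040/22016)) = √(17475 + (-5*(-19)*(1 - 19)*(-1/21363) + 14040*(1/22016))) = √(17475 + (-5*(-19)*(-18)*(-1/21363) + 1755/2752)) = √(17475 + (-1710*(-1/21363) + 1755/2752)) = √(17475 + (570/7121 + 1755/2752)) = √(17475 + 14065995/19596992) = √(342471501195/19596992) = √104865801080412585/2449624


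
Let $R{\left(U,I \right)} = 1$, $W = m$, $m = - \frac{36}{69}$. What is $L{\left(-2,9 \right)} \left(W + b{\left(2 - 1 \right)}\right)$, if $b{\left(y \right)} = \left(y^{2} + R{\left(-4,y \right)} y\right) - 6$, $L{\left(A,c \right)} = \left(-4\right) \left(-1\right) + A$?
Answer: $- \frac{208}{23} \approx -9.0435$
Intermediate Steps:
$L{\left(A,c \right)} = 4 + A$
$m = - \frac{12}{23}$ ($m = \left(-36\right) \frac{1}{69} = - \frac{12}{23} \approx -0.52174$)
$W = - \frac{12}{23} \approx -0.52174$
$b{\left(y \right)} = -6 + y + y^{2}$ ($b{\left(y \right)} = \left(y^{2} + 1 y\right) - 6 = \left(y^{2} + y\right) - 6 = \left(y + y^{2}\right) - 6 = -6 + y + y^{2}$)
$L{\left(-2,9 \right)} \left(W + b{\left(2 - 1 \right)}\right) = \left(4 - 2\right) \left(- \frac{12}{23} + \left(-6 + \left(2 - 1\right) + \left(2 - 1\right)^{2}\right)\right) = 2 \left(- \frac{12}{23} + \left(-6 + 1 + 1^{2}\right)\right) = 2 \left(- \frac{12}{23} + \left(-6 + 1 + 1\right)\right) = 2 \left(- \frac{12}{23} - 4\right) = 2 \left(- \frac{104}{23}\right) = - \frac{208}{23}$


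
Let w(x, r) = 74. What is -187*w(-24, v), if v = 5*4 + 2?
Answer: -13838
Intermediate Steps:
v = 22 (v = 20 + 2 = 22)
-187*w(-24, v) = -187*74 = -13838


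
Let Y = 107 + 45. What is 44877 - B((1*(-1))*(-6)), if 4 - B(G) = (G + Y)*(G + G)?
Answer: 46769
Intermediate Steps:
Y = 152
B(G) = 4 - 2*G*(152 + G) (B(G) = 4 - (G + 152)*(G + G) = 4 - (152 + G)*2*G = 4 - 2*G*(152 + G))
44877 - B((1*(-1))*(-6)) = 44877 - (4 - 304*1*(-1)*(-6) - 2*((1*(-1))*(-6))**2) = 44877 - (4 - (-304)*(-6) - 2*(-1*(-6))**2) = 44877 - (4 - 304*6 - 2*6**2) = 44877 - (4 - 1824 - 2*36) = 44877 - (4 - 1824 - 72) = 44877 - 1*(-1892) = 44877 + 1892 = 46769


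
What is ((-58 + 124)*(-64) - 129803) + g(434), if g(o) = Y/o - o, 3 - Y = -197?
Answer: -29177937/217 ≈ -1.3446e+5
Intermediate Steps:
Y = 200 (Y = 3 - 1*(-197) = 3 + 197 = 200)
g(o) = -o + 200/o (g(o) = 200/o - o = -o + 200/o)
((-58 + 124)*(-64) - 129803) + g(434) = ((-58 + 124)*(-64) - 129803) + (-1*434 + 200/434) = (66*(-64) - 129803) + (-434 + 200*(1/434)) = (-4224 - 129803) + (-434 + 100/217) = -134027 - 94078/217 = -29177937/217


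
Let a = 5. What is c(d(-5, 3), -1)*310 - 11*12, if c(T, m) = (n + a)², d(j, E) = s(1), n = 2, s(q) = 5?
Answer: 15058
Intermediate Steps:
d(j, E) = 5
c(T, m) = 49 (c(T, m) = (2 + 5)² = 7² = 49)
c(d(-5, 3), -1)*310 - 11*12 = 49*310 - 11*12 = 15190 - 132 = 15058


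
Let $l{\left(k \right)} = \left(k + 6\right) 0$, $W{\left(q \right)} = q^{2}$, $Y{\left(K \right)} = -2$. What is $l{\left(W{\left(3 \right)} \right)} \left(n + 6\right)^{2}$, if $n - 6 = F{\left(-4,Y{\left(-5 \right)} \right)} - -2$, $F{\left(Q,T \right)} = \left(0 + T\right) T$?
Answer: $0$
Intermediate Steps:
$F{\left(Q,T \right)} = T^{2}$ ($F{\left(Q,T \right)} = T T = T^{2}$)
$l{\left(k \right)} = 0$ ($l{\left(k \right)} = \left(6 + k\right) 0 = 0$)
$n = 12$ ($n = 6 - \left(-2 - \left(-2\right)^{2}\right) = 6 + \left(4 + 2\right) = 6 + 6 = 12$)
$l{\left(W{\left(3 \right)} \right)} \left(n + 6\right)^{2} = 0 \left(12 + 6\right)^{2} = 0 \cdot 18^{2} = 0 \cdot 324 = 0$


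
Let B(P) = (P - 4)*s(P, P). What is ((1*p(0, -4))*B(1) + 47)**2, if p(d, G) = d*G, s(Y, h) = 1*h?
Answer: 2209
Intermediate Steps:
s(Y, h) = h
B(P) = P*(-4 + P) (B(P) = (P - 4)*P = (-4 + P)*P = P*(-4 + P))
p(d, G) = G*d
((1*p(0, -4))*B(1) + 47)**2 = ((1*(-4*0))*(1*(-4 + 1)) + 47)**2 = ((1*0)*(1*(-3)) + 47)**2 = (0*(-3) + 47)**2 = (0 + 47)**2 = 47**2 = 2209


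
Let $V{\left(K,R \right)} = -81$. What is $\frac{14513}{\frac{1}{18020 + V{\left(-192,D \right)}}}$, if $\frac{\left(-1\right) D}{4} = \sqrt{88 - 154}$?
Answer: $260348707$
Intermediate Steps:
$D = - 4 i \sqrt{66}$ ($D = - 4 \sqrt{88 - 154} = - 4 \sqrt{-66} = - 4 i \sqrt{66} \approx - 32.496 i$)
$\frac{14513}{\frac{1}{18020 + V{\left(-192,D \right)}}} = \frac{14513}{\frac{1}{18020 - 81}} = \frac{14513}{\frac{1}{17939}} = 14513 \frac{1}{\frac{1}{17939}} = 14513 \cdot 17939 = 260348707$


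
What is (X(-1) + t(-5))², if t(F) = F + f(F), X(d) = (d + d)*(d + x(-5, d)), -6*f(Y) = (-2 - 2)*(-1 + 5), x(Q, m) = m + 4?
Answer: 361/9 ≈ 40.111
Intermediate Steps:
x(Q, m) = 4 + m
f(Y) = 8/3 (f(Y) = -(-2 - 2)*(-1 + 5)/6 = -(-2)*4/3 = -⅙*(-16) = 8/3)
X(d) = 2*d*(4 + 2*d) (X(d) = (d + d)*(d + (4 + d)) = (2*d)*(4 + 2*d) = 2*d*(4 + 2*d))
t(F) = 8/3 + F (t(F) = F + 8/3 = 8/3 + F)
(X(-1) + t(-5))² = (4*(-1)*(2 - 1) + (8/3 - 5))² = (4*(-1)*1 - 7/3)² = (-4 - 7/3)² = (-19/3)² = 361/9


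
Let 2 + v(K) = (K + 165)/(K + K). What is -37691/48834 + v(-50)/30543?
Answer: -3837833467/4971789540 ≈ -0.77192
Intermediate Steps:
v(K) = -2 + (165 + K)/(2*K) (v(K) = -2 + (K + 165)/(K + K) = -2 + (165 + K)/((2*K)) = -2 + (165 + K)*(1/(2*K)) = -2 + (165 + K)/(2*K))
-37691/48834 + v(-50)/30543 = -37691/48834 + ((3/2)*(55 - 1*(-50))/(-50))/30543 = -37691*1/48834 + ((3/2)*(-1/50)*(55 + 50))*(1/30543) = -37691/48834 + ((3/2)*(-1/50)*105)*(1/30543) = -37691/48834 - 63/20*1/30543 = -37691/48834 - 21/203620 = -3837833467/4971789540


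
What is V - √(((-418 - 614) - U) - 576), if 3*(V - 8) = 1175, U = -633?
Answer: 1199/3 - 5*I*√39 ≈ 399.67 - 31.225*I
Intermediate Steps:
V = 1199/3 (V = 8 + (⅓)*1175 = 8 + 1175/3 = 1199/3 ≈ 399.67)
V - √(((-418 - 614) - U) - 576) = 1199/3 - √(((-418 - 614) - 1*(-633)) - 576) = 1199/3 - √((-1032 + 633) - 576) = 1199/3 - √(-399 - 576) = 1199/3 - √(-975) = 1199/3 - 5*I*√39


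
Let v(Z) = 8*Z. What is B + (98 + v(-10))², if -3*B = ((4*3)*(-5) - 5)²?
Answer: -3253/3 ≈ -1084.3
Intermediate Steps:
B = -4225/3 (B = -((4*3)*(-5) - 5)²/3 = -(12*(-5) - 5)²/3 = -(-60 - 5)²/3 = -⅓*(-65)² = -⅓*4225 = -4225/3 ≈ -1408.3)
B + (98 + v(-10))² = -4225/3 + (98 + 8*(-10))² = -4225/3 + (98 - 80)² = -4225/3 + 18² = -4225/3 + 324 = -3253/3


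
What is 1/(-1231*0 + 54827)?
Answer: 1/54827 ≈ 1.8239e-5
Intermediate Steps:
1/(-1231*0 + 54827) = 1/(0 + 54827) = 1/54827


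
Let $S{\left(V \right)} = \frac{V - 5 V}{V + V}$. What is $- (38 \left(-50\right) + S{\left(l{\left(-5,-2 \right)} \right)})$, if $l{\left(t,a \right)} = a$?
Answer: $1902$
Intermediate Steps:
$S{\left(V \right)} = -2$ ($S{\left(V \right)} = \frac{\left(-4\right) V}{2 V} = - 4 V \frac{1}{2 V} = -2$)
$- (38 \left(-50\right) + S{\left(l{\left(-5,-2 \right)} \right)}) = - (38 \left(-50\right) - 2) = - (-1900 - 2) = \left(-1\right) \left(-1902\right) = 1902$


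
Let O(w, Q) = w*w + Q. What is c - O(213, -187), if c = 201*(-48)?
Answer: -54830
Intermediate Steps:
O(w, Q) = Q + w² (O(w, Q) = w² + Q = Q + w²)
c = -9648
c - O(213, -187) = -9648 - (-187 + 213²) = -9648 - (-187 + 45369) = -9648 - 1*45182 = -9648 - 45182 = -54830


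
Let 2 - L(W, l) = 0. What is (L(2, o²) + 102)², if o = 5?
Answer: 10816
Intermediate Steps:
L(W, l) = 2 (L(W, l) = 2 - 1*0 = 2 + 0 = 2)
(L(2, o²) + 102)² = (2 + 102)² = 104² = 10816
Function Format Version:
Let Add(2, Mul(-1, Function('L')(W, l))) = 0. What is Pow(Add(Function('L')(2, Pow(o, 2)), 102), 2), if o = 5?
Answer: 10816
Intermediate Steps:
Function('L')(W, l) = 2 (Function('L')(W, l) = Add(2, Mul(-1, 0)) = Add(2, 0) = 2)
Pow(Add(Function('L')(2, Pow(o, 2)), 102), 2) = Pow(Add(2, 102), 2) = Pow(104, 2) = 10816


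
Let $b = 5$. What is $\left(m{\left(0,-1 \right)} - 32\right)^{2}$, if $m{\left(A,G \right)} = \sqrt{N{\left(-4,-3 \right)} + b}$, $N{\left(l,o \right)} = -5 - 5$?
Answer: $\left(32 - i \sqrt{5}\right)^{2} \approx 1019.0 - 143.11 i$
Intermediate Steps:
$N{\left(l,o \right)} = -10$ ($N{\left(l,o \right)} = -5 - 5 = -10$)
$m{\left(A,G \right)} = i \sqrt{5}$ ($m{\left(A,G \right)} = \sqrt{-10 + 5} = \sqrt{-5} = i \sqrt{5}$)
$\left(m{\left(0,-1 \right)} - 32\right)^{2} = \left(i \sqrt{5} - 32\right)^{2} = \left(-32 + i \sqrt{5}\right)^{2}$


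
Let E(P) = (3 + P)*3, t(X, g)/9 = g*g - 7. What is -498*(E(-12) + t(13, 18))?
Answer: -1407348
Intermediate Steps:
t(X, g) = -63 + 9*g**2 (t(X, g) = 9*(g*g - 7) = 9*(g**2 - 7) = 9*(-7 + g**2) = -63 + 9*g**2)
E(P) = 9 + 3*P
-498*(E(-12) + t(13, 18)) = -498*((9 + 3*(-12)) + (-63 + 9*18**2)) = -498*((9 - 36) + (-63 + 9*324)) = -498*(-27 + (-63 + 2916)) = -498*(-27 + 2853) = -498*2826 = -1407348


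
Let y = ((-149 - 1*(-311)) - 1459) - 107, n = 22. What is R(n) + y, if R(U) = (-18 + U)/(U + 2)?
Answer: -8423/6 ≈ -1403.8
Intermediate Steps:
R(U) = (-18 + U)/(2 + U)
y = -1404 (y = ((-149 + 311) - 1459) - 107 = (162 - 1459) - 107 = -1297 - 107 = -1404)
R(n) + y = (-18 + 22)/(2 + 22) - 1404 = 4/24 - 1404 = (1/24)*4 - 1404 = 1/6 - 1404 = -8423/6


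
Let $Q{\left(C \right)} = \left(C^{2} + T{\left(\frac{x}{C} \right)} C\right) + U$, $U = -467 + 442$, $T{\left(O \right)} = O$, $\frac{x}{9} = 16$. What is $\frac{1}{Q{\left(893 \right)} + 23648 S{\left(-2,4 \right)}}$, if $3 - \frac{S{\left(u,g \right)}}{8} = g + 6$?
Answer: $- \frac{1}{526720} \approx -1.8985 \cdot 10^{-6}$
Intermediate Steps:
$x = 144$ ($x = 9 \cdot 16 = 144$)
$S{\left(u,g \right)} = -24 - 8 g$ ($S{\left(u,g \right)} = 24 - 8 \left(g + 6\right) = 24 - 8 \left(6 + g\right) = 24 - \left(48 + 8 g\right) = -24 - 8 g$)
$U = -25$
$Q{\left(C \right)} = 119 + C^{2}$ ($Q{\left(C \right)} = \left(C^{2} + \frac{144}{C} C\right) - 25 = \left(C^{2} + 144\right) - 25 = \left(144 + C^{2}\right) - 25 = 119 + C^{2}$)
$\frac{1}{Q{\left(893 \right)} + 23648 S{\left(-2,4 \right)}} = \frac{1}{\left(119 + 893^{2}\right) + 23648 \left(-24 - 32\right)} = \frac{1}{\left(119 + 797449\right) + 23648 \left(-24 - 32\right)} = \frac{1}{797568 + 23648 \left(-56\right)} = \frac{1}{797568 - 1324288} = \frac{1}{-526720} = - \frac{1}{526720}$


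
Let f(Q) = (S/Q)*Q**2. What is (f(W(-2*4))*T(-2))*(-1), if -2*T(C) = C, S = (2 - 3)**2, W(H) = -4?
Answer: 4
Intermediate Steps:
S = 1 (S = (-1)**2 = 1)
T(C) = -C/2
f(Q) = Q (f(Q) = (1/Q)*Q**2 = Q**2/Q = Q)
(f(W(-2*4))*T(-2))*(-1) = -(-2)*(-2)*(-1) = -4*1*(-1) = -4*(-1) = 4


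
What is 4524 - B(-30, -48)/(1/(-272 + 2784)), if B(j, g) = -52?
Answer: 135148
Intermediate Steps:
4524 - B(-30, -48)/(1/(-272 + 2784)) = 4524 - (-52)/(1/(-272 + 2784)) = 4524 - (-52)/(1/2512) = 4524 - (-52)/1/2512 = 4524 - (-52)*2512 = 4524 - 1*(-130624) = 4524 + 130624 = 135148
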